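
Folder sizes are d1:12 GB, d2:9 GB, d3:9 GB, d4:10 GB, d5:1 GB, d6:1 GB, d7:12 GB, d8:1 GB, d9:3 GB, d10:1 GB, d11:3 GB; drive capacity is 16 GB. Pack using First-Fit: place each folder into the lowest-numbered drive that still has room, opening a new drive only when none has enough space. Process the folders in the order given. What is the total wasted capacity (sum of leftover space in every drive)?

d1 (12 GB) → drive 1 (remaining 4 GB)
d2 (9 GB) → drive 2 (remaining 7 GB)
d3 (9 GB) → drive 3 (remaining 7 GB)
d4 (10 GB) → drive 4 (remaining 6 GB)
d5 (1 GB) → drive 1 (remaining 3 GB)
d6 (1 GB) → drive 1 (remaining 2 GB)
d7 (12 GB) → drive 5 (remaining 4 GB)
d8 (1 GB) → drive 1 (remaining 1 GB)
d9 (3 GB) → drive 2 (remaining 4 GB)
d10 (1 GB) → drive 1 (remaining 0 GB)
d11 (3 GB) → drive 2 (remaining 1 GB)
5 drives × 16 GB = 80 GB; used 62 GB; unused 18 GB.

18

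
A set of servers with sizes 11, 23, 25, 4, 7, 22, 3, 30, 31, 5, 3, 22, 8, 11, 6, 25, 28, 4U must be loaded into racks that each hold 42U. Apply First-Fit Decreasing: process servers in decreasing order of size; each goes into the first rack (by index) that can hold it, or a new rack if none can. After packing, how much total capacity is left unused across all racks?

Sorted descending: 31, 30, 28, 25, 25, 23, 22, 22, 11, 11, 8, 7, 6, 5, 4, 4, 3, 3.
Put 31U in rack 1; 11U remain.
Put 30U in rack 2; 12U remain.
Put 28U in rack 3; 14U remain.
Put 25U in rack 4; 17U remain.
Put 25U in rack 5; 17U remain.
Put 23U in rack 6; 19U remain.
Put 22U in rack 7; 20U remain.
Put 22U in rack 8; 20U remain.
Put 11U in rack 1; 0U remain.
Put 11U in rack 2; 1U remain.
Put 8U in rack 3; 6U remain.
Put 7U in rack 4; 10U remain.
Put 6U in rack 3; 0U remain.
Put 5U in rack 4; 5U remain.
Put 4U in rack 4; 1U remain.
Put 4U in rack 5; 13U remain.
Put 3U in rack 5; 10U remain.
Put 3U in rack 5; 7U remain.
8 racks × 42U = 336U; used 268U; unused 68U.

68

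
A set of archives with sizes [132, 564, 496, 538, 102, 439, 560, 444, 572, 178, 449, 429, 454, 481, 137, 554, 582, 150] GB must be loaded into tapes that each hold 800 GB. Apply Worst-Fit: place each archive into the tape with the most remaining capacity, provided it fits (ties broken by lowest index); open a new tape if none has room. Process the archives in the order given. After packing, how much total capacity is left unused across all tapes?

132 GB → tape 1 (remaining 668 GB)
564 GB → tape 1 (remaining 104 GB)
496 GB → tape 2 (remaining 304 GB)
538 GB → tape 3 (remaining 262 GB)
102 GB → tape 2 (remaining 202 GB)
439 GB → tape 4 (remaining 361 GB)
560 GB → tape 5 (remaining 240 GB)
444 GB → tape 6 (remaining 356 GB)
572 GB → tape 7 (remaining 228 GB)
178 GB → tape 4 (remaining 183 GB)
449 GB → tape 8 (remaining 351 GB)
429 GB → tape 9 (remaining 371 GB)
454 GB → tape 10 (remaining 346 GB)
481 GB → tape 11 (remaining 319 GB)
137 GB → tape 9 (remaining 234 GB)
554 GB → tape 12 (remaining 246 GB)
582 GB → tape 13 (remaining 218 GB)
150 GB → tape 6 (remaining 206 GB)
13 tapes × 800 GB = 10400 GB; used 7261 GB; unused 3139 GB.

3139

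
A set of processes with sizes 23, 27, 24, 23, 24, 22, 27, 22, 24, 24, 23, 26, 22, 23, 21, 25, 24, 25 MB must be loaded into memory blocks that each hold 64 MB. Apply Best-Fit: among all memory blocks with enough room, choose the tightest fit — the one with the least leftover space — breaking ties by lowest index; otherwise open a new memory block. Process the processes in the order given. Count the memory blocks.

9 memory blocks

Put 23 MB in memory block 1; 41 MB remain.
Put 27 MB in memory block 1; 14 MB remain.
Put 24 MB in memory block 2; 40 MB remain.
Put 23 MB in memory block 2; 17 MB remain.
Put 24 MB in memory block 3; 40 MB remain.
Put 22 MB in memory block 3; 18 MB remain.
Put 27 MB in memory block 4; 37 MB remain.
Put 22 MB in memory block 4; 15 MB remain.
Put 24 MB in memory block 5; 40 MB remain.
Put 24 MB in memory block 5; 16 MB remain.
Put 23 MB in memory block 6; 41 MB remain.
Put 26 MB in memory block 6; 15 MB remain.
Put 22 MB in memory block 7; 42 MB remain.
Put 23 MB in memory block 7; 19 MB remain.
Put 21 MB in memory block 8; 43 MB remain.
Put 25 MB in memory block 8; 18 MB remain.
Put 24 MB in memory block 9; 40 MB remain.
Put 25 MB in memory block 9; 15 MB remain.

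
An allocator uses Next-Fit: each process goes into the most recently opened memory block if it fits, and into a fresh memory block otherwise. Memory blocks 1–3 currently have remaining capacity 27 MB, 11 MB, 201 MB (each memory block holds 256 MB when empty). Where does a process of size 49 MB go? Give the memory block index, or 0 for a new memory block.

Next-Fit only looks at memory block 3, which has 201 MB free.
49 MB fits there.

3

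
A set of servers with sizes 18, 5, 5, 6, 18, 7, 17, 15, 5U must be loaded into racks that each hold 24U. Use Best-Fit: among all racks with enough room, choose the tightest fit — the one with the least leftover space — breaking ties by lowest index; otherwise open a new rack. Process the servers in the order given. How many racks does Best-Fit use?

18U → rack 1 (remaining 6U)
5U → rack 1 (remaining 1U)
5U → rack 2 (remaining 19U)
6U → rack 2 (remaining 13U)
18U → rack 3 (remaining 6U)
7U → rack 2 (remaining 6U)
17U → rack 4 (remaining 7U)
15U → rack 5 (remaining 9U)
5U → rack 2 (remaining 1U)

5 racks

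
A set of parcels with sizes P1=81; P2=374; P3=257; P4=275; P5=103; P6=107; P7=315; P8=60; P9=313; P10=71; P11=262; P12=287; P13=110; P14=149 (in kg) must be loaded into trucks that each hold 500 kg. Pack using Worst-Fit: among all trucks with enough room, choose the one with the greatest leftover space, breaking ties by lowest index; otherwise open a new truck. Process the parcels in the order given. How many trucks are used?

truck 1: place P1 (81 kg), 419 kg left
truck 1: place P2 (374 kg), 45 kg left
truck 2: place P3 (257 kg), 243 kg left
truck 3: place P4 (275 kg), 225 kg left
truck 2: place P5 (103 kg), 140 kg left
truck 3: place P6 (107 kg), 118 kg left
truck 4: place P7 (315 kg), 185 kg left
truck 4: place P8 (60 kg), 125 kg left
truck 5: place P9 (313 kg), 187 kg left
truck 5: place P10 (71 kg), 116 kg left
truck 6: place P11 (262 kg), 238 kg left
truck 7: place P12 (287 kg), 213 kg left
truck 6: place P13 (110 kg), 128 kg left
truck 7: place P14 (149 kg), 64 kg left

7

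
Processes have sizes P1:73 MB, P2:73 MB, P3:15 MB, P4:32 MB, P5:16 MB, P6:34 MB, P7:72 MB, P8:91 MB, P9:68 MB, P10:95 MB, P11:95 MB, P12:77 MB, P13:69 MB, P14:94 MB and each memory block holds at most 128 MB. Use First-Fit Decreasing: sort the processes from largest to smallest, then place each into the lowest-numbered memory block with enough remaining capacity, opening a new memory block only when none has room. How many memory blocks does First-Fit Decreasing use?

10 memory blocks

Sorted descending: 95, 95, 94, 91, 77, 73, 73, 72, 69, 68, 34, 32, 16, 15.
Put 95 MB in memory block 1; 33 MB remain.
Put 95 MB in memory block 2; 33 MB remain.
Put 94 MB in memory block 3; 34 MB remain.
Put 91 MB in memory block 4; 37 MB remain.
Put 77 MB in memory block 5; 51 MB remain.
Put 73 MB in memory block 6; 55 MB remain.
Put 73 MB in memory block 7; 55 MB remain.
Put 72 MB in memory block 8; 56 MB remain.
Put 69 MB in memory block 9; 59 MB remain.
Put 68 MB in memory block 10; 60 MB remain.
Put 34 MB in memory block 3; 0 MB remain.
Put 32 MB in memory block 1; 1 MB remain.
Put 16 MB in memory block 2; 17 MB remain.
Put 15 MB in memory block 2; 2 MB remain.
Final memory blocks: [95,32] [95,16,15] [94,34] [91] [77] [73] [73] [72] [69] [68].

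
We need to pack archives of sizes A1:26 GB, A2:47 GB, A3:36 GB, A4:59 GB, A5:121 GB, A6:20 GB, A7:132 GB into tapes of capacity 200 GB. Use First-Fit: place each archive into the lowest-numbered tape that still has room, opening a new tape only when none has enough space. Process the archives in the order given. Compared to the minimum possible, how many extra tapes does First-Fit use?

First-Fit: [26,47,36,59,20] [121] [132] → 3 tapes.
Total size 441 GB; any packing needs at least ⌈441/200⌉ = 3 tapes.
So 3 is already optimal.

0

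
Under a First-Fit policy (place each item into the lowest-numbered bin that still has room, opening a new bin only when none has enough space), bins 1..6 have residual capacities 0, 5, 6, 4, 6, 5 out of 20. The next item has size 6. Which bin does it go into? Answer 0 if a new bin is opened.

Bins with room: bin 3 (6), bin 5 (6).
The first with room is bin 3.

3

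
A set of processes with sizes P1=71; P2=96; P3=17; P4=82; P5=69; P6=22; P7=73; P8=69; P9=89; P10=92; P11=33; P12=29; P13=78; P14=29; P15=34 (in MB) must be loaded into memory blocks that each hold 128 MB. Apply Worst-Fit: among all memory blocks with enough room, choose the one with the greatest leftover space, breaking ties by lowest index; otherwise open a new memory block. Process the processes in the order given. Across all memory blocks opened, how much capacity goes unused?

269

memory block 1: place P1 (71 MB), 57 MB left
memory block 2: place P2 (96 MB), 32 MB left
memory block 1: place P3 (17 MB), 40 MB left
memory block 3: place P4 (82 MB), 46 MB left
memory block 4: place P5 (69 MB), 59 MB left
memory block 4: place P6 (22 MB), 37 MB left
memory block 5: place P7 (73 MB), 55 MB left
memory block 6: place P8 (69 MB), 59 MB left
memory block 7: place P9 (89 MB), 39 MB left
memory block 8: place P10 (92 MB), 36 MB left
memory block 6: place P11 (33 MB), 26 MB left
memory block 5: place P12 (29 MB), 26 MB left
memory block 9: place P13 (78 MB), 50 MB left
memory block 9: place P14 (29 MB), 21 MB left
memory block 3: place P15 (34 MB), 12 MB left
9 memory blocks × 128 MB = 1152 MB; used 883 MB; unused 269 MB.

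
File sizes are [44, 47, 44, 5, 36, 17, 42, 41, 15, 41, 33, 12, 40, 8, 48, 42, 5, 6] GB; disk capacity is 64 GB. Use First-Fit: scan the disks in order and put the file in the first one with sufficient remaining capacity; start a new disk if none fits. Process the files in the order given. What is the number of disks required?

11

disk 1: place 44 GB, 20 GB left
disk 2: place 47 GB, 17 GB left
disk 3: place 44 GB, 20 GB left
disk 1: place 5 GB, 15 GB left
disk 4: place 36 GB, 28 GB left
disk 2: place 17 GB, 0 GB left
disk 5: place 42 GB, 22 GB left
disk 6: place 41 GB, 23 GB left
disk 1: place 15 GB, 0 GB left
disk 7: place 41 GB, 23 GB left
disk 8: place 33 GB, 31 GB left
disk 3: place 12 GB, 8 GB left
disk 9: place 40 GB, 24 GB left
disk 3: place 8 GB, 0 GB left
disk 10: place 48 GB, 16 GB left
disk 11: place 42 GB, 22 GB left
disk 4: place 5 GB, 23 GB left
disk 4: place 6 GB, 17 GB left
Final disks: [44,5,15] [47,17] [44,12,8] [36,5,6] [42] [41] [41] [33] [40] [48] [42].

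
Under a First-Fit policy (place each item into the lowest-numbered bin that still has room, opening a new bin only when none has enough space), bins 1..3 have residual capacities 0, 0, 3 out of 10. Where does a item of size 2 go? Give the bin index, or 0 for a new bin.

Bins with room: bin 3 (3).
The first with room is bin 3.

3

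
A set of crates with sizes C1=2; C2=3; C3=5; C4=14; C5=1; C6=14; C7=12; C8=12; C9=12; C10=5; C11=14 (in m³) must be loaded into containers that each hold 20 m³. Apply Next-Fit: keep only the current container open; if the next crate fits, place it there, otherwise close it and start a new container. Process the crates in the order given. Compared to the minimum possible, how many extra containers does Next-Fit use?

Next-Fit: [2,3,5] [14,1] [14] [12] [12] [12,5] [14] → 7 containers.
6 crates exceed 10 m³ (half the capacity), and no two of those can share a container, so at least 6 containers are needed.
An optimal packing achieves that bound: [14,5,1] [14,5] [14,3,2] [12] [12] [12] → 6 containers.
Excess: 7 − 6 = 1.

1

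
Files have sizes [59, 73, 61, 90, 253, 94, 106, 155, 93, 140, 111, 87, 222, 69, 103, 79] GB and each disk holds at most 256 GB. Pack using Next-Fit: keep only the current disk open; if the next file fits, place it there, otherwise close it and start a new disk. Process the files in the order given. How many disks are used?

9 disks

disk 1: place 59 GB, 197 GB left
disk 1: place 73 GB, 124 GB left
disk 1: place 61 GB, 63 GB left
disk 2: place 90 GB, 166 GB left
disk 3: place 253 GB, 3 GB left
disk 4: place 94 GB, 162 GB left
disk 4: place 106 GB, 56 GB left
disk 5: place 155 GB, 101 GB left
disk 5: place 93 GB, 8 GB left
disk 6: place 140 GB, 116 GB left
disk 6: place 111 GB, 5 GB left
disk 7: place 87 GB, 169 GB left
disk 8: place 222 GB, 34 GB left
disk 9: place 69 GB, 187 GB left
disk 9: place 103 GB, 84 GB left
disk 9: place 79 GB, 5 GB left
Final disks: [59,73,61] [90] [253] [94,106] [155,93] [140,111] [87] [222] [69,103,79].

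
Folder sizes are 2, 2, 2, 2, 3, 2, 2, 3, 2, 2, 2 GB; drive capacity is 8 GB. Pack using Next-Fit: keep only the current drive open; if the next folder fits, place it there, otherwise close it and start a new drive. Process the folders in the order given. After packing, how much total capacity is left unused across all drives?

Put 2 GB in drive 1; 6 GB remain.
Put 2 GB in drive 1; 4 GB remain.
Put 2 GB in drive 1; 2 GB remain.
Put 2 GB in drive 1; 0 GB remain.
Put 3 GB in drive 2; 5 GB remain.
Put 2 GB in drive 2; 3 GB remain.
Put 2 GB in drive 2; 1 GB remain.
Put 3 GB in drive 3; 5 GB remain.
Put 2 GB in drive 3; 3 GB remain.
Put 2 GB in drive 3; 1 GB remain.
Put 2 GB in drive 4; 6 GB remain.
4 drives × 8 GB = 32 GB; used 24 GB; unused 8 GB.

8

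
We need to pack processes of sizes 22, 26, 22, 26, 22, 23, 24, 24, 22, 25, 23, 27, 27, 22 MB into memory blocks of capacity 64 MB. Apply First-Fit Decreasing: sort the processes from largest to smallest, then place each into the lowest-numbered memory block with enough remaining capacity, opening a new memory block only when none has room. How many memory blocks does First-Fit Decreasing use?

7

Sorted descending: 27, 27, 26, 26, 25, 24, 24, 23, 23, 22, 22, 22, 22, 22.
Put 27 MB in memory block 1; 37 MB remain.
Put 27 MB in memory block 1; 10 MB remain.
Put 26 MB in memory block 2; 38 MB remain.
Put 26 MB in memory block 2; 12 MB remain.
Put 25 MB in memory block 3; 39 MB remain.
Put 24 MB in memory block 3; 15 MB remain.
Put 24 MB in memory block 4; 40 MB remain.
Put 23 MB in memory block 4; 17 MB remain.
Put 23 MB in memory block 5; 41 MB remain.
Put 22 MB in memory block 5; 19 MB remain.
Put 22 MB in memory block 6; 42 MB remain.
Put 22 MB in memory block 6; 20 MB remain.
Put 22 MB in memory block 7; 42 MB remain.
Put 22 MB in memory block 7; 20 MB remain.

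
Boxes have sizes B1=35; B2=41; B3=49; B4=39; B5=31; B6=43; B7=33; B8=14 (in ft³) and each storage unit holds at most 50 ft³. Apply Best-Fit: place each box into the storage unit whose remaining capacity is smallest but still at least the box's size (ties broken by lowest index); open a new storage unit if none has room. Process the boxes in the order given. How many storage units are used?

7

Put B1 (35 ft³) in storage unit 1; 15 ft³ remain.
Put B2 (41 ft³) in storage unit 2; 9 ft³ remain.
Put B3 (49 ft³) in storage unit 3; 1 ft³ remain.
Put B4 (39 ft³) in storage unit 4; 11 ft³ remain.
Put B5 (31 ft³) in storage unit 5; 19 ft³ remain.
Put B6 (43 ft³) in storage unit 6; 7 ft³ remain.
Put B7 (33 ft³) in storage unit 7; 17 ft³ remain.
Put B8 (14 ft³) in storage unit 1; 1 ft³ remain.
Final storage units: [35,14] [41] [49] [39] [31] [43] [33].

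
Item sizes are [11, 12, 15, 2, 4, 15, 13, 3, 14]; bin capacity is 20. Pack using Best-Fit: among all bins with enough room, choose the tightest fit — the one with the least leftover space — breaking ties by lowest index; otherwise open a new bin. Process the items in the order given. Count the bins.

6 bins

bin 1: place 11, 9 left
bin 2: place 12, 8 left
bin 3: place 15, 5 left
bin 3: place 2, 3 left
bin 2: place 4, 4 left
bin 4: place 15, 5 left
bin 5: place 13, 7 left
bin 3: place 3, 0 left
bin 6: place 14, 6 left
Final bins: [11] [12,4] [15,2,3] [15] [13] [14].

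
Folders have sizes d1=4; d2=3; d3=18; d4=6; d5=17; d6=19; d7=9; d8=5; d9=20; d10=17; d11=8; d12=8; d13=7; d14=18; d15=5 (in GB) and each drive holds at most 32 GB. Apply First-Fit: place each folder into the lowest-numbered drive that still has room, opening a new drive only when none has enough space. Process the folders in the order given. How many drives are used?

drive 1: place d1 (4 GB), 28 GB left
drive 1: place d2 (3 GB), 25 GB left
drive 1: place d3 (18 GB), 7 GB left
drive 1: place d4 (6 GB), 1 GB left
drive 2: place d5 (17 GB), 15 GB left
drive 3: place d6 (19 GB), 13 GB left
drive 2: place d7 (9 GB), 6 GB left
drive 2: place d8 (5 GB), 1 GB left
drive 4: place d9 (20 GB), 12 GB left
drive 5: place d10 (17 GB), 15 GB left
drive 3: place d11 (8 GB), 5 GB left
drive 4: place d12 (8 GB), 4 GB left
drive 5: place d13 (7 GB), 8 GB left
drive 6: place d14 (18 GB), 14 GB left
drive 3: place d15 (5 GB), 0 GB left
Final drives: [4,3,18,6] [17,9,5] [19,8,5] [20,8] [17,7] [18].

6 drives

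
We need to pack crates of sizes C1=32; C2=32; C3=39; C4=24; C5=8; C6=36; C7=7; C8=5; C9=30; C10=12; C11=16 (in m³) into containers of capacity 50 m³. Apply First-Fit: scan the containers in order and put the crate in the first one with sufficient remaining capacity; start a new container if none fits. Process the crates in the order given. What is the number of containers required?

6

C1 (32 m³) → container 1 (remaining 18 m³)
C2 (32 m³) → container 2 (remaining 18 m³)
C3 (39 m³) → container 3 (remaining 11 m³)
C4 (24 m³) → container 4 (remaining 26 m³)
C5 (8 m³) → container 1 (remaining 10 m³)
C6 (36 m³) → container 5 (remaining 14 m³)
C7 (7 m³) → container 1 (remaining 3 m³)
C8 (5 m³) → container 2 (remaining 13 m³)
C9 (30 m³) → container 6 (remaining 20 m³)
C10 (12 m³) → container 2 (remaining 1 m³)
C11 (16 m³) → container 4 (remaining 10 m³)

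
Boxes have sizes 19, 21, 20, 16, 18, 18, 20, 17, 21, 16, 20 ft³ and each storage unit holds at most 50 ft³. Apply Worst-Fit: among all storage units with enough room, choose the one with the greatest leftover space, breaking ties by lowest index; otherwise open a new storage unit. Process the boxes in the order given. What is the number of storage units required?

6

Put 19 ft³ in storage unit 1; 31 ft³ remain.
Put 21 ft³ in storage unit 1; 10 ft³ remain.
Put 20 ft³ in storage unit 2; 30 ft³ remain.
Put 16 ft³ in storage unit 2; 14 ft³ remain.
Put 18 ft³ in storage unit 3; 32 ft³ remain.
Put 18 ft³ in storage unit 3; 14 ft³ remain.
Put 20 ft³ in storage unit 4; 30 ft³ remain.
Put 17 ft³ in storage unit 4; 13 ft³ remain.
Put 21 ft³ in storage unit 5; 29 ft³ remain.
Put 16 ft³ in storage unit 5; 13 ft³ remain.
Put 20 ft³ in storage unit 6; 30 ft³ remain.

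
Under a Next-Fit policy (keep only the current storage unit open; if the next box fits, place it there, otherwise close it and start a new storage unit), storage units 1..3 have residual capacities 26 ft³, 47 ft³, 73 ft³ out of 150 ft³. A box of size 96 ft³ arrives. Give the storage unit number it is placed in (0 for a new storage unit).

0

Next-Fit only looks at storage unit 3, which has 73 ft³ free.
96 ft³ does not fit, so a new storage unit is opened.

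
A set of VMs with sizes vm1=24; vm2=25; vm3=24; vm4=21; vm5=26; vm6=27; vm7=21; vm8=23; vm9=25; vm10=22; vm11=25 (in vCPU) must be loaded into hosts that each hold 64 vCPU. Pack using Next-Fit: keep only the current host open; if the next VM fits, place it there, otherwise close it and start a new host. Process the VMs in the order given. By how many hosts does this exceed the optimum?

Next-Fit: [24,25] [24,21] [26,27] [21,23] [25,22] [25] → 6 hosts.
Total size 263 vCPU; any packing needs at least ⌈263/64⌉ = 5 hosts.
An optimal packing achieves that bound: [27,26] [25,25] [25,24] [24,23] [22,21,21] → 5 hosts.
Excess: 6 − 5 = 1.

1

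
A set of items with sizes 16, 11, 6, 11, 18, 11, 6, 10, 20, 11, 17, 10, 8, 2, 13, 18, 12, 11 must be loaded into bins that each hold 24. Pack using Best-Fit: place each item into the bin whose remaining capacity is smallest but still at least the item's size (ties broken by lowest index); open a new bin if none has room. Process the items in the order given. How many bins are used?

bin 1: place 16, 8 left
bin 2: place 11, 13 left
bin 1: place 6, 2 left
bin 2: place 11, 2 left
bin 3: place 18, 6 left
bin 4: place 11, 13 left
bin 3: place 6, 0 left
bin 4: place 10, 3 left
bin 5: place 20, 4 left
bin 6: place 11, 13 left
bin 7: place 17, 7 left
bin 6: place 10, 3 left
bin 8: place 8, 16 left
bin 1: place 2, 0 left
bin 8: place 13, 3 left
bin 9: place 18, 6 left
bin 10: place 12, 12 left
bin 10: place 11, 1 left
Final bins: [16,6,2] [11,11] [18,6] [11,10] [20] [11,10] [17] [8,13] [18] [12,11].

10 bins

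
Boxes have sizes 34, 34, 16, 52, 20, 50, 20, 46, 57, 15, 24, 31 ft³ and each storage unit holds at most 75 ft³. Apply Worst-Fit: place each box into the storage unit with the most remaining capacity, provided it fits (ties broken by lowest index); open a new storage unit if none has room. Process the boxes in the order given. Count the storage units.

34 ft³ → storage unit 1 (remaining 41 ft³)
34 ft³ → storage unit 1 (remaining 7 ft³)
16 ft³ → storage unit 2 (remaining 59 ft³)
52 ft³ → storage unit 2 (remaining 7 ft³)
20 ft³ → storage unit 3 (remaining 55 ft³)
50 ft³ → storage unit 3 (remaining 5 ft³)
20 ft³ → storage unit 4 (remaining 55 ft³)
46 ft³ → storage unit 4 (remaining 9 ft³)
57 ft³ → storage unit 5 (remaining 18 ft³)
15 ft³ → storage unit 5 (remaining 3 ft³)
24 ft³ → storage unit 6 (remaining 51 ft³)
31 ft³ → storage unit 6 (remaining 20 ft³)
Final storage units: [34,34] [16,52] [20,50] [20,46] [57,15] [24,31].

6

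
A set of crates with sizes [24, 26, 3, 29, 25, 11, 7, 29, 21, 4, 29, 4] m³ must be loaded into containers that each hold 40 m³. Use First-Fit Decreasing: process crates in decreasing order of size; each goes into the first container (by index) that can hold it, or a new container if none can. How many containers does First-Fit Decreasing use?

Sorted descending: 29, 29, 29, 26, 25, 24, 21, 11, 7, 4, 4, 3.
container 1: place 29 m³, 11 m³ left
container 2: place 29 m³, 11 m³ left
container 3: place 29 m³, 11 m³ left
container 4: place 26 m³, 14 m³ left
container 5: place 25 m³, 15 m³ left
container 6: place 24 m³, 16 m³ left
container 7: place 21 m³, 19 m³ left
container 1: place 11 m³, 0 m³ left
container 2: place 7 m³, 4 m³ left
container 2: place 4 m³, 0 m³ left
container 3: place 4 m³, 7 m³ left
container 3: place 3 m³, 4 m³ left

7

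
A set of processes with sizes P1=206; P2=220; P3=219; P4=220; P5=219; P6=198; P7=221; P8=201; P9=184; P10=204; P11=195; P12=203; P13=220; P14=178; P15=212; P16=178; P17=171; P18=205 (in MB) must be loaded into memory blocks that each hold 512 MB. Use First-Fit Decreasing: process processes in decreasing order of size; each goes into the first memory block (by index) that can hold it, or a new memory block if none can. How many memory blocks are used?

9

Sorted descending: 221, 220, 220, 220, 219, 219, 212, 206, 205, 204, 203, 201, 198, 195, 184, 178, 178, 171.
Put 221 MB in memory block 1; 291 MB remain.
Put 220 MB in memory block 1; 71 MB remain.
Put 220 MB in memory block 2; 292 MB remain.
Put 220 MB in memory block 2; 72 MB remain.
Put 219 MB in memory block 3; 293 MB remain.
Put 219 MB in memory block 3; 74 MB remain.
Put 212 MB in memory block 4; 300 MB remain.
Put 206 MB in memory block 4; 94 MB remain.
Put 205 MB in memory block 5; 307 MB remain.
Put 204 MB in memory block 5; 103 MB remain.
Put 203 MB in memory block 6; 309 MB remain.
Put 201 MB in memory block 6; 108 MB remain.
Put 198 MB in memory block 7; 314 MB remain.
Put 195 MB in memory block 7; 119 MB remain.
Put 184 MB in memory block 8; 328 MB remain.
Put 178 MB in memory block 8; 150 MB remain.
Put 178 MB in memory block 9; 334 MB remain.
Put 171 MB in memory block 9; 163 MB remain.
Final memory blocks: [221,220] [220,220] [219,219] [212,206] [205,204] [203,201] [198,195] [184,178] [178,171].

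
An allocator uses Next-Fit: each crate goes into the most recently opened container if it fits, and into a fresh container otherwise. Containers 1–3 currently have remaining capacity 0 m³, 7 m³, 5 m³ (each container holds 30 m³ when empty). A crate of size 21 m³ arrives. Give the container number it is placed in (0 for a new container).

0

Next-Fit only looks at container 3, which has 5 m³ free.
21 m³ does not fit, so a new container is opened.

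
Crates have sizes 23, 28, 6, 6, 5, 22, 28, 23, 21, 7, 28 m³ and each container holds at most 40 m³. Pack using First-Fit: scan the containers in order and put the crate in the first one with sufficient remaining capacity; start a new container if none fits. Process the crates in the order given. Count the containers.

7

23 m³ → container 1 (remaining 17 m³)
28 m³ → container 2 (remaining 12 m³)
6 m³ → container 1 (remaining 11 m³)
6 m³ → container 1 (remaining 5 m³)
5 m³ → container 1 (remaining 0 m³)
22 m³ → container 3 (remaining 18 m³)
28 m³ → container 4 (remaining 12 m³)
23 m³ → container 5 (remaining 17 m³)
21 m³ → container 6 (remaining 19 m³)
7 m³ → container 2 (remaining 5 m³)
28 m³ → container 7 (remaining 12 m³)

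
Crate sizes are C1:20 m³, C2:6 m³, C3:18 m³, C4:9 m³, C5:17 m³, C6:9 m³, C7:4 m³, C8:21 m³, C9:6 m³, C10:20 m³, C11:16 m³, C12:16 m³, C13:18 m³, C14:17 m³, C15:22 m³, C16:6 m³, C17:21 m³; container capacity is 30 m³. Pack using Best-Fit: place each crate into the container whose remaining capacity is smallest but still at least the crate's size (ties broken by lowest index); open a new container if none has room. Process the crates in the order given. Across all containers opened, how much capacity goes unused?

container 1: place C1 (20 m³), 10 m³ left
container 1: place C2 (6 m³), 4 m³ left
container 2: place C3 (18 m³), 12 m³ left
container 2: place C4 (9 m³), 3 m³ left
container 3: place C5 (17 m³), 13 m³ left
container 3: place C6 (9 m³), 4 m³ left
container 1: place C7 (4 m³), 0 m³ left
container 4: place C8 (21 m³), 9 m³ left
container 4: place C9 (6 m³), 3 m³ left
container 5: place C10 (20 m³), 10 m³ left
container 6: place C11 (16 m³), 14 m³ left
container 7: place C12 (16 m³), 14 m³ left
container 8: place C13 (18 m³), 12 m³ left
container 9: place C14 (17 m³), 13 m³ left
container 10: place C15 (22 m³), 8 m³ left
container 10: place C16 (6 m³), 2 m³ left
container 11: place C17 (21 m³), 9 m³ left
11 containers × 30 m³ = 330 m³; used 246 m³; unused 84 m³.

84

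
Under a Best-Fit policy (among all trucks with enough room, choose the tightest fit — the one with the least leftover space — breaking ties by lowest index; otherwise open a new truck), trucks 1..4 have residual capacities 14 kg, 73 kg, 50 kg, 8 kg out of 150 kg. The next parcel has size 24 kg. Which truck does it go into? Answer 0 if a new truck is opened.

3

Trucks with room: truck 2 (73 kg), truck 3 (50 kg).
Tightest fit is truck 3 with 50 kg free.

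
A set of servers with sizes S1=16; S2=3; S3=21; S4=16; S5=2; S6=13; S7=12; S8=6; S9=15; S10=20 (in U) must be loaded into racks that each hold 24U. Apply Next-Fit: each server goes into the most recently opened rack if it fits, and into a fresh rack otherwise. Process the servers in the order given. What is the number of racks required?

7 racks

S1 (16U) → rack 1 (remaining 8U)
S2 (3U) → rack 1 (remaining 5U)
S3 (21U) → rack 2 (remaining 3U)
S4 (16U) → rack 3 (remaining 8U)
S5 (2U) → rack 3 (remaining 6U)
S6 (13U) → rack 4 (remaining 11U)
S7 (12U) → rack 5 (remaining 12U)
S8 (6U) → rack 5 (remaining 6U)
S9 (15U) → rack 6 (remaining 9U)
S10 (20U) → rack 7 (remaining 4U)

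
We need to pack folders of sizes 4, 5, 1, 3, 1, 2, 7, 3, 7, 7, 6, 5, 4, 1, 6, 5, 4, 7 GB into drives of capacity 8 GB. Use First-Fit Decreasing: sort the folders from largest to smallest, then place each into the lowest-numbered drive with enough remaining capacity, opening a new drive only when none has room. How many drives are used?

Sorted descending: 7, 7, 7, 7, 6, 6, 5, 5, 5, 4, 4, 4, 3, 3, 2, 1, 1, 1.
7 GB → drive 1 (remaining 1 GB)
7 GB → drive 2 (remaining 1 GB)
7 GB → drive 3 (remaining 1 GB)
7 GB → drive 4 (remaining 1 GB)
6 GB → drive 5 (remaining 2 GB)
6 GB → drive 6 (remaining 2 GB)
5 GB → drive 7 (remaining 3 GB)
5 GB → drive 8 (remaining 3 GB)
5 GB → drive 9 (remaining 3 GB)
4 GB → drive 10 (remaining 4 GB)
4 GB → drive 10 (remaining 0 GB)
4 GB → drive 11 (remaining 4 GB)
3 GB → drive 7 (remaining 0 GB)
3 GB → drive 8 (remaining 0 GB)
2 GB → drive 5 (remaining 0 GB)
1 GB → drive 1 (remaining 0 GB)
1 GB → drive 2 (remaining 0 GB)
1 GB → drive 3 (remaining 0 GB)

11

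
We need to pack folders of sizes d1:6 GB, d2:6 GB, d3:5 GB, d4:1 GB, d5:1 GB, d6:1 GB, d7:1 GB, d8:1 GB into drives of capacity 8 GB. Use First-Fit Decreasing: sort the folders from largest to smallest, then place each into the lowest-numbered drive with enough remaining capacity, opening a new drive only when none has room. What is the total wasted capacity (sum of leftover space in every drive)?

Sorted descending: 6, 6, 5, 1, 1, 1, 1, 1.
6 GB → drive 1 (remaining 2 GB)
6 GB → drive 2 (remaining 2 GB)
5 GB → drive 3 (remaining 3 GB)
1 GB → drive 1 (remaining 1 GB)
1 GB → drive 1 (remaining 0 GB)
1 GB → drive 2 (remaining 1 GB)
1 GB → drive 2 (remaining 0 GB)
1 GB → drive 3 (remaining 2 GB)
3 drives × 8 GB = 24 GB; used 22 GB; unused 2 GB.

2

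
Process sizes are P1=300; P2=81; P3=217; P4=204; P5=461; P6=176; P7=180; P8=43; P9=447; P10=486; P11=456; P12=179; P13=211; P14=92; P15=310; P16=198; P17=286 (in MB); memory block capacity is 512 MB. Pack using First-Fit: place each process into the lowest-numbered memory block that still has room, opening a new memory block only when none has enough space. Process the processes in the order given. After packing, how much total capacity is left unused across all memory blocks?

P1 (300 MB) → memory block 1 (remaining 212 MB)
P2 (81 MB) → memory block 1 (remaining 131 MB)
P3 (217 MB) → memory block 2 (remaining 295 MB)
P4 (204 MB) → memory block 2 (remaining 91 MB)
P5 (461 MB) → memory block 3 (remaining 51 MB)
P6 (176 MB) → memory block 4 (remaining 336 MB)
P7 (180 MB) → memory block 4 (remaining 156 MB)
P8 (43 MB) → memory block 1 (remaining 88 MB)
P9 (447 MB) → memory block 5 (remaining 65 MB)
P10 (486 MB) → memory block 6 (remaining 26 MB)
P11 (456 MB) → memory block 7 (remaining 56 MB)
P12 (179 MB) → memory block 8 (remaining 333 MB)
P13 (211 MB) → memory block 8 (remaining 122 MB)
P14 (92 MB) → memory block 4 (remaining 64 MB)
P15 (310 MB) → memory block 9 (remaining 202 MB)
P16 (198 MB) → memory block 9 (remaining 4 MB)
P17 (286 MB) → memory block 10 (remaining 226 MB)
10 memory blocks × 512 MB = 5120 MB; used 4327 MB; unused 793 MB.

793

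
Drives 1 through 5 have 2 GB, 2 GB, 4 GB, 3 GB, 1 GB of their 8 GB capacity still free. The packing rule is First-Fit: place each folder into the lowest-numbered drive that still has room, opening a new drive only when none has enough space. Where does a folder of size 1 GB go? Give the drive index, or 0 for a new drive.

Drives with room: drive 1 (2 GB), drive 2 (2 GB), drive 3 (4 GB), drive 4 (3 GB), drive 5 (1 GB).
The first with room is drive 1.

1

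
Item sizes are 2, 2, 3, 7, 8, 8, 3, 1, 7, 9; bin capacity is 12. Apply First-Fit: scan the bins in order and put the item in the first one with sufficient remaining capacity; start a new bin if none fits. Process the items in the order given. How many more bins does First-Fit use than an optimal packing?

First-Fit: [2,2,3,3,1] [7] [8] [8] [7] [9] → 6 bins.
Total size 50; any packing needs at least ⌈50/12⌉ = 5 bins.
An optimal packing achieves that bound: [9,3] [8,3,1] [8,2,2] [7] [7] → 5 bins.
Excess: 6 − 5 = 1.

1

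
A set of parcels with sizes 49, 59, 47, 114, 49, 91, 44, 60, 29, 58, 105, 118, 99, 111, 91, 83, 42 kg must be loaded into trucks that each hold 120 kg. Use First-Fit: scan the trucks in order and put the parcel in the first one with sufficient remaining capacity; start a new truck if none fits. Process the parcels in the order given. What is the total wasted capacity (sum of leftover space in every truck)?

191

Put 49 kg in truck 1; 71 kg remain.
Put 59 kg in truck 1; 12 kg remain.
Put 47 kg in truck 2; 73 kg remain.
Put 114 kg in truck 3; 6 kg remain.
Put 49 kg in truck 2; 24 kg remain.
Put 91 kg in truck 4; 29 kg remain.
Put 44 kg in truck 5; 76 kg remain.
Put 60 kg in truck 5; 16 kg remain.
Put 29 kg in truck 4; 0 kg remain.
Put 58 kg in truck 6; 62 kg remain.
Put 105 kg in truck 7; 15 kg remain.
Put 118 kg in truck 8; 2 kg remain.
Put 99 kg in truck 9; 21 kg remain.
Put 111 kg in truck 10; 9 kg remain.
Put 91 kg in truck 11; 29 kg remain.
Put 83 kg in truck 12; 37 kg remain.
Put 42 kg in truck 6; 20 kg remain.
12 trucks × 120 kg = 1440 kg; used 1249 kg; unused 191 kg.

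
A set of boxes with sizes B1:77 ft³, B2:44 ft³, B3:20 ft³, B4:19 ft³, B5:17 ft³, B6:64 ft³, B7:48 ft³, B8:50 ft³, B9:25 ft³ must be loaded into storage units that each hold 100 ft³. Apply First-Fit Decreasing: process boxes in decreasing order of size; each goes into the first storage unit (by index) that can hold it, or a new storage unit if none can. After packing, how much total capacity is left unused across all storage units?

36

Sorted descending: 77, 64, 50, 48, 44, 25, 20, 19, 17.
77 ft³ → storage unit 1 (remaining 23 ft³)
64 ft³ → storage unit 2 (remaining 36 ft³)
50 ft³ → storage unit 3 (remaining 50 ft³)
48 ft³ → storage unit 3 (remaining 2 ft³)
44 ft³ → storage unit 4 (remaining 56 ft³)
25 ft³ → storage unit 2 (remaining 11 ft³)
20 ft³ → storage unit 1 (remaining 3 ft³)
19 ft³ → storage unit 4 (remaining 37 ft³)
17 ft³ → storage unit 4 (remaining 20 ft³)
4 storage units × 100 ft³ = 400 ft³; used 364 ft³; unused 36 ft³.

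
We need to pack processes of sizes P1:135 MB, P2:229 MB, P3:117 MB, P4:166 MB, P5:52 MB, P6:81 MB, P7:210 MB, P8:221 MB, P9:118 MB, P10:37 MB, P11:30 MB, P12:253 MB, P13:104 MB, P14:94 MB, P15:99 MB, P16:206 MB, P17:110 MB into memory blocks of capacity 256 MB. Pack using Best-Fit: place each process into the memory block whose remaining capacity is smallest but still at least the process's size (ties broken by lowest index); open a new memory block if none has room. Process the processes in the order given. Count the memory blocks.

10

P1 (135 MB) → memory block 1 (remaining 121 MB)
P2 (229 MB) → memory block 2 (remaining 27 MB)
P3 (117 MB) → memory block 1 (remaining 4 MB)
P4 (166 MB) → memory block 3 (remaining 90 MB)
P5 (52 MB) → memory block 3 (remaining 38 MB)
P6 (81 MB) → memory block 4 (remaining 175 MB)
P7 (210 MB) → memory block 5 (remaining 46 MB)
P8 (221 MB) → memory block 6 (remaining 35 MB)
P9 (118 MB) → memory block 4 (remaining 57 MB)
P10 (37 MB) → memory block 3 (remaining 1 MB)
P11 (30 MB) → memory block 6 (remaining 5 MB)
P12 (253 MB) → memory block 7 (remaining 3 MB)
P13 (104 MB) → memory block 8 (remaining 152 MB)
P14 (94 MB) → memory block 8 (remaining 58 MB)
P15 (99 MB) → memory block 9 (remaining 157 MB)
P16 (206 MB) → memory block 10 (remaining 50 MB)
P17 (110 MB) → memory block 9 (remaining 47 MB)
Final memory blocks: [135,117] [229] [166,52,37] [81,118] [210] [221,30] [253] [104,94] [99,110] [206].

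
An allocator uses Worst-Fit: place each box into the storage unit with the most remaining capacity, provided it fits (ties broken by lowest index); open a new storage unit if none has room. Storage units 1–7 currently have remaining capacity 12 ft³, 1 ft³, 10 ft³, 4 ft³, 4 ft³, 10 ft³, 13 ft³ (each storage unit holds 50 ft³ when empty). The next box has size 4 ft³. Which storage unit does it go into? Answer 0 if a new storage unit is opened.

7

Storage units with room: storage unit 1 (12 ft³), storage unit 3 (10 ft³), storage unit 4 (4 ft³), storage unit 5 (4 ft³), storage unit 6 (10 ft³), storage unit 7 (13 ft³).
Most room is storage unit 7 with 13 ft³ free.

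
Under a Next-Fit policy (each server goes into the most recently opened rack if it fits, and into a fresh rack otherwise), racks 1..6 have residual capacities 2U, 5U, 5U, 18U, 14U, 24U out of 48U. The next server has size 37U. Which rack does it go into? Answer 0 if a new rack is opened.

Next-Fit only looks at rack 6, which has 24U free.
37U does not fit, so a new rack is opened.

0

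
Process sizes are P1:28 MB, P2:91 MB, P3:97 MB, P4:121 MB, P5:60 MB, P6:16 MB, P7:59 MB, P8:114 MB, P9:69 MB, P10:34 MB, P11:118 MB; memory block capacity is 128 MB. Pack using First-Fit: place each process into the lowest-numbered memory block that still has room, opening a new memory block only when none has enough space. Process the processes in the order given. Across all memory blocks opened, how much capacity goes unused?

89

Put P1 (28 MB) in memory block 1; 100 MB remain.
Put P2 (91 MB) in memory block 1; 9 MB remain.
Put P3 (97 MB) in memory block 2; 31 MB remain.
Put P4 (121 MB) in memory block 3; 7 MB remain.
Put P5 (60 MB) in memory block 4; 68 MB remain.
Put P6 (16 MB) in memory block 2; 15 MB remain.
Put P7 (59 MB) in memory block 4; 9 MB remain.
Put P8 (114 MB) in memory block 5; 14 MB remain.
Put P9 (69 MB) in memory block 6; 59 MB remain.
Put P10 (34 MB) in memory block 6; 25 MB remain.
Put P11 (118 MB) in memory block 7; 10 MB remain.
7 memory blocks × 128 MB = 896 MB; used 807 MB; unused 89 MB.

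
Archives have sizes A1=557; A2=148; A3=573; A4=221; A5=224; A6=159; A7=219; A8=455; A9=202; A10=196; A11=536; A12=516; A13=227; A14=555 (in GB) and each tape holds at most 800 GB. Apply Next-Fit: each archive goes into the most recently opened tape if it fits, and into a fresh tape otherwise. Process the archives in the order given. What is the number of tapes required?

7

A1 (557 GB) → tape 1 (remaining 243 GB)
A2 (148 GB) → tape 1 (remaining 95 GB)
A3 (573 GB) → tape 2 (remaining 227 GB)
A4 (221 GB) → tape 2 (remaining 6 GB)
A5 (224 GB) → tape 3 (remaining 576 GB)
A6 (159 GB) → tape 3 (remaining 417 GB)
A7 (219 GB) → tape 3 (remaining 198 GB)
A8 (455 GB) → tape 4 (remaining 345 GB)
A9 (202 GB) → tape 4 (remaining 143 GB)
A10 (196 GB) → tape 5 (remaining 604 GB)
A11 (536 GB) → tape 5 (remaining 68 GB)
A12 (516 GB) → tape 6 (remaining 284 GB)
A13 (227 GB) → tape 6 (remaining 57 GB)
A14 (555 GB) → tape 7 (remaining 245 GB)
Final tapes: [557,148] [573,221] [224,159,219] [455,202] [196,536] [516,227] [555].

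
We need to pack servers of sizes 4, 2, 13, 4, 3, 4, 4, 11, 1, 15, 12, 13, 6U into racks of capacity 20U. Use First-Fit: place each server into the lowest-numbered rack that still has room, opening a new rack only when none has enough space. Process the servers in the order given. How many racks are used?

rack 1: place 4U, 16U left
rack 1: place 2U, 14U left
rack 1: place 13U, 1U left
rack 2: place 4U, 16U left
rack 2: place 3U, 13U left
rack 2: place 4U, 9U left
rack 2: place 4U, 5U left
rack 3: place 11U, 9U left
rack 1: place 1U, 0U left
rack 4: place 15U, 5U left
rack 5: place 12U, 8U left
rack 6: place 13U, 7U left
rack 3: place 6U, 3U left

6 racks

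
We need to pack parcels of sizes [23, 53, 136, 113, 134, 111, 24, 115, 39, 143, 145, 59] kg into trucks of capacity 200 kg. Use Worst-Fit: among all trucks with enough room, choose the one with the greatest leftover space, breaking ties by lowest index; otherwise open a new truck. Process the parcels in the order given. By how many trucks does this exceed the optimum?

0

Worst-Fit: [23,53,113] [136] [134,59] [111,24] [115,39] [143] [145] → 7 trucks.
7 parcels exceed 100 kg (half the capacity), and no two of those can share a truck, so at least 7 trucks are needed.
So 7 is already optimal.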